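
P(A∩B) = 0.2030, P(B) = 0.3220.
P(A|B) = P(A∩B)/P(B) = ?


P(A|B) = 0.2030/0.3220 = 0.6304

P(A|B) = 0.6304


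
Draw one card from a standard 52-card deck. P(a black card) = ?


26 black cards in 52 cards
P = 26/52 = 0.5000

P = 0.5000


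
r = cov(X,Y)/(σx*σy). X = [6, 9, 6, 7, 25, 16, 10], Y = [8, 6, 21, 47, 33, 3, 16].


Mean X = 11.2857, Mean Y = 19.1429
SD X = 6.452337, SD Y = 14.826892
Cov = 11.102041
r = 11.102041/(6.452337*14.826892) = 0.1160

r = 0.1160


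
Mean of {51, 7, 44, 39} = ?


Sum = 51 + 7 + 44 + 39 = 141
n = 4
Mean = 141/4 = 35.2500

Mean = 35.2500


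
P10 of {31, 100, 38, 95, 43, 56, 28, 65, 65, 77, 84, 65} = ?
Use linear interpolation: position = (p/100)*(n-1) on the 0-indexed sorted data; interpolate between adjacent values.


Sorted: 28, 31, 38, 43, 56, 65, 65, 65, 77, 84, 95, 100
n = 12
Index = 10/100 * 11 = 1.1000
Lower = data[1] = 31, Upper = data[2] = 38
P10 = 31 + 0.1000*(7) = 31.7000

P10 = 31.7000


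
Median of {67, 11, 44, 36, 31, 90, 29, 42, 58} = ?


Sorted: 11, 29, 31, 36, 42, 44, 58, 67, 90
n = 9 (odd)
Middle value = 42

Median = 42


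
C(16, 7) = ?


C(16,7) = 16!/(7! × 9!)
= 20922789888000/(5040 × 362880)
= 11440

C(16,7) = 11440


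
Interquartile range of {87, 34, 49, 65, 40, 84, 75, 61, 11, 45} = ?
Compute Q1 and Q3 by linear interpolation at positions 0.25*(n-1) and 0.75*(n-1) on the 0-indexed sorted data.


Sorted: 11, 34, 40, 45, 49, 61, 65, 75, 84, 87
Q1 (25th %ile) = 41.2500
Q3 (75th %ile) = 72.5000
IQR = 72.5000 - 41.2500 = 31.2500

IQR = 31.2500


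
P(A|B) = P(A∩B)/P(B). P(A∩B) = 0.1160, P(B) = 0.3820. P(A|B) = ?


P(A|B) = 0.1160/0.3820 = 0.3037

P(A|B) = 0.3037


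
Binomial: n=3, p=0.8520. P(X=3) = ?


C(3,3) = 1
p^3 = 0.618470
(1-p)^0 = 1.000000
P = 1 * 0.618470 * 1.000000 = 0.6185

P(X=3) = 0.6185


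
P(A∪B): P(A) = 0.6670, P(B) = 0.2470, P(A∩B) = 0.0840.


P(A∪B) = 0.6670 + 0.2470 - 0.0840
= 0.9140 - 0.0840
= 0.8300

P(A∪B) = 0.8300


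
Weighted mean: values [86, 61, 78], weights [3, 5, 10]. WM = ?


Numerator = 86*3 + 61*5 + 78*10 = 1343
Denominator = 3 + 5 + 10 = 18
WM = 1343/18 = 74.6111

WM = 74.6111


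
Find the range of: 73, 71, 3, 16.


Max = 73, Min = 3
Range = 73 - 3 = 70

Range = 70


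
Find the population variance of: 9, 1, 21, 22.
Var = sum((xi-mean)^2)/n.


Mean = 13.2500
Squared deviations: 18.0625, 150.0625, 60.0625, 76.5625
Sum = 304.7500
Variance = 304.7500/4 = 76.1875

Variance = 76.1875


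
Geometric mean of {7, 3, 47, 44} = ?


Product = 7 × 3 × 47 × 44 = 43428
GM = 43428^(1/4) = 14.4359

GM = 14.4359


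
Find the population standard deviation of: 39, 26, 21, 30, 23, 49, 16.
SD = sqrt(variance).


Mean = 29.1429
Variance = 111.2653
SD = sqrt(111.2653) = 10.5482

SD = 10.5482


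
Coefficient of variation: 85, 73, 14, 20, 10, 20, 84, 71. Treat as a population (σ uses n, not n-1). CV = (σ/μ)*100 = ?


Mean = 47.1250
SD = 31.5850
CV = (31.5850/47.1250)*100 = 67.0238%

CV = 67.0238%


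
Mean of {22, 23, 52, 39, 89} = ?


Sum = 22 + 23 + 52 + 39 + 89 = 225
n = 5
Mean = 225/5 = 45.0000

Mean = 45.0000


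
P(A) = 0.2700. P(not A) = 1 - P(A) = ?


P(not A) = 1 - 0.2700 = 0.7300

P(not A) = 0.7300


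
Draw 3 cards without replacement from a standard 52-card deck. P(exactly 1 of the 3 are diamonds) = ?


Hypergeometric: P(X=1) = C(13,1)·C(39,2) / C(52,3)
= 13 × 741 / 22100
= 9633/22100 = 0.4359

P = 0.4359


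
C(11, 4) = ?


C(11,4) = 11!/(4! × 7!)
= 39916800/(24 × 5040)
= 330

C(11,4) = 330


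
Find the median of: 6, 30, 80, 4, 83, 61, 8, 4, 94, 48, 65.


Sorted: 4, 4, 6, 8, 30, 48, 61, 65, 80, 83, 94
n = 11 (odd)
Middle value = 48

Median = 48


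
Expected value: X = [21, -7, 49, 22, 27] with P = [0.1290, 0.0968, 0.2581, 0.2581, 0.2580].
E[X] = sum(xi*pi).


E[X] = 21*0.1290 - 7*0.0968 + 49*0.2581 + 22*0.2581 + 27*0.2580
= 2.7090 - 0.6776 + 12.6469 + 5.6782 + 6.9660
= 27.3225

E[X] = 27.3225


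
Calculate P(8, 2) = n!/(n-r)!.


P(8,2) = 8!/6!
= 40320/720
= 56

P(8,2) = 56


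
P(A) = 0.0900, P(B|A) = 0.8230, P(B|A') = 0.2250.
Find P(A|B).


P(B) = P(B|A)*P(A) + P(B|A')*P(A')
= 0.8230*0.0900 + 0.2250*0.9100
= 0.074070 + 0.204750 = 0.278820
P(A|B) = 0.074070/0.278820 = 0.2657

P(A|B) = 0.2657


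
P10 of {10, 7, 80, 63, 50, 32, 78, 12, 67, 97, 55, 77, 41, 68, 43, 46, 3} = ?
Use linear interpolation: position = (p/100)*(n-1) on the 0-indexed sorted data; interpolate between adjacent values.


Sorted: 3, 7, 10, 12, 32, 41, 43, 46, 50, 55, 63, 67, 68, 77, 78, 80, 97
n = 17
Index = 10/100 * 16 = 1.6000
Lower = data[1] = 7, Upper = data[2] = 10
P10 = 7 + 0.6000*(3) = 8.8000

P10 = 8.8000


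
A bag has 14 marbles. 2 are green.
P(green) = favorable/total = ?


P = 2/14 = 0.1429

P = 0.1429


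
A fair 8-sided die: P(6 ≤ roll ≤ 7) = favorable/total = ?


Favorable outcomes (6 ≤ roll ≤ 7): 2
Total outcomes = 8
P = 2/8 = 0.2500

P = 0.2500


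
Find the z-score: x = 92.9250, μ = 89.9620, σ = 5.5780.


z = (92.9250 - 89.9620)/5.5780
= 2.9630/5.5780
= 0.5312

z = 0.5312


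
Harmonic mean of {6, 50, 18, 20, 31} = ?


Sum of reciprocals = 1/6 + 1/50 + 1/18 + 1/20 + 1/31 = 0.324480
HM = 5/0.324480 = 15.4093

HM = 15.4093


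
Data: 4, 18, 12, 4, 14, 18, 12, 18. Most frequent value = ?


Frequencies: 4:2, 12:2, 14:1, 18:3
Max frequency = 3
Mode = 18

Mode = 18


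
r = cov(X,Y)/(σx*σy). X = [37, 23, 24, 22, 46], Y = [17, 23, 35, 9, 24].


Mean X = 30.4000, Mean Y = 21.6000
SD X = 9.520504, SD Y = 8.569714
Cov = 3.360000
r = 3.360000/(9.520504*8.569714) = 0.0412

r = 0.0412


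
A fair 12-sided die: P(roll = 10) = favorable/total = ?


Favorable outcomes (roll = 10): 1
Total outcomes = 12
P = 1/12 = 0.0833

P = 0.0833


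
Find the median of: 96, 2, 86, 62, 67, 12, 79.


Sorted: 2, 12, 62, 67, 79, 86, 96
n = 7 (odd)
Middle value = 67

Median = 67


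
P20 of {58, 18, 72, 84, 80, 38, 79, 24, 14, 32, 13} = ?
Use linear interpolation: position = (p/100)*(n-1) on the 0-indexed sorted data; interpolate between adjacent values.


Sorted: 13, 14, 18, 24, 32, 38, 58, 72, 79, 80, 84
n = 11
Index = 20/100 * 10 = 2.0000
Lower = data[2] = 18, Upper = data[3] = 24
P20 = 18 + 0*(6) = 18.0000

P20 = 18.0000


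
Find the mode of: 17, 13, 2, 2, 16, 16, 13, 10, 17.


Frequencies: 2:2, 10:1, 13:2, 16:2, 17:2
Max frequency = 2
Mode = 2, 13, 16, 17

Mode = 2, 13, 16, 17


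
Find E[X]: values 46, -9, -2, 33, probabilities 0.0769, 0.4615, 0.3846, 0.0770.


E[X] = 46*0.0769 - 9*0.4615 - 2*0.3846 + 33*0.0770
= 3.5374 - 4.1535 - 0.7692 + 2.5410
= 1.1557

E[X] = 1.1557


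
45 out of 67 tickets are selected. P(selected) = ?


P = 45/67 = 0.6716

P = 0.6716


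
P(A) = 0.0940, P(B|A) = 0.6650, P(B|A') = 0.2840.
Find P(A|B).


P(B) = P(B|A)*P(A) + P(B|A')*P(A')
= 0.6650*0.0940 + 0.2840*0.9060
= 0.062510 + 0.257304 = 0.319814
P(A|B) = 0.062510/0.319814 = 0.1955

P(A|B) = 0.1955


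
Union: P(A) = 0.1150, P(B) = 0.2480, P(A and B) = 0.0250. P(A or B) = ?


P(A∪B) = 0.1150 + 0.2480 - 0.0250
= 0.3630 - 0.0250
= 0.3380

P(A∪B) = 0.3380


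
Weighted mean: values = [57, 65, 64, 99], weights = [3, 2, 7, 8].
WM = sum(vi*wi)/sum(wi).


Numerator = 57*3 + 65*2 + 64*7 + 99*8 = 1541
Denominator = 3 + 2 + 7 + 8 = 20
WM = 1541/20 = 77.0500

WM = 77.0500


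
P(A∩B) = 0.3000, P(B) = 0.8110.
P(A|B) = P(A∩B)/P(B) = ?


P(A|B) = 0.3000/0.8110 = 0.3699

P(A|B) = 0.3699


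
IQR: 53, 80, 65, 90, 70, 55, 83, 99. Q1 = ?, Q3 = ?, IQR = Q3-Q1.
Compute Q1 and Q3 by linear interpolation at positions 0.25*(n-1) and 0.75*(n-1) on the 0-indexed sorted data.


Sorted: 53, 55, 65, 70, 80, 83, 90, 99
Q1 (25th %ile) = 62.5000
Q3 (75th %ile) = 84.7500
IQR = 84.7500 - 62.5000 = 22.2500

IQR = 22.2500


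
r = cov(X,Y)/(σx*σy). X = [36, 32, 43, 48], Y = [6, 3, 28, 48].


Mean X = 39.7500, Mean Y = 21.2500
SD X = 6.179604, SD Y = 18.212290
Cov = 110.312500
r = 110.312500/(6.179604*18.212290) = 0.9802

r = 0.9802


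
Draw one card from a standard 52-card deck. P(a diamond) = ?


13 diamonds in 52 cards
P = 13/52 = 0.2500

P = 0.2500


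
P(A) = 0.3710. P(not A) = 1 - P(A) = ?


P(not A) = 1 - 0.3710 = 0.6290

P(not A) = 0.6290


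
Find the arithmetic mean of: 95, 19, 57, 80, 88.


Sum = 95 + 19 + 57 + 80 + 88 = 339
n = 5
Mean = 339/5 = 67.8000

Mean = 67.8000


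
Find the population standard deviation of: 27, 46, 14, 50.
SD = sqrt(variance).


Mean = 34.2500
Variance = 212.1875
SD = sqrt(212.1875) = 14.5667

SD = 14.5667


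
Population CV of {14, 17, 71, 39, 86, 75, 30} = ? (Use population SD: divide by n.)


Mean = 47.4286
SD = 27.3123
CV = (27.3123/47.4286)*100 = 57.5861%

CV = 57.5861%


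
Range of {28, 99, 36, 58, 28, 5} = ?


Max = 99, Min = 5
Range = 99 - 5 = 94

Range = 94


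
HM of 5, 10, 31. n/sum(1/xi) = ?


Sum of reciprocals = 1/5 + 1/10 + 1/31 = 0.332258
HM = 3/0.332258 = 9.0291

HM = 9.0291


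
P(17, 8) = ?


P(17,8) = 17!/9!
= 355687428096000/362880
= 980179200

P(17,8) = 980179200


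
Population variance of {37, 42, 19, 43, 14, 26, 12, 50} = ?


Mean = 30.3750
Squared deviations: 43.8906, 135.1406, 129.3906, 159.3906, 268.1406, 19.1406, 337.6406, 385.1406
Sum = 1477.8750
Variance = 1477.8750/8 = 184.7344

Variance = 184.7344


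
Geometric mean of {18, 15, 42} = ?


Product = 18 × 15 × 42 = 11340
GM = 11340^(1/3) = 22.4666

GM = 22.4666


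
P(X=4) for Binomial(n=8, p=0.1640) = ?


C(8,4) = 70
p^4 = 0.000723
(1-p)^4 = 0.488456
P = 70 * 0.000723 * 0.488456 = 0.0247

P(X=4) = 0.0247


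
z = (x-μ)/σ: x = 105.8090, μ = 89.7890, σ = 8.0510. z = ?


z = (105.8090 - 89.7890)/8.0510
= 16.0200/8.0510
= 1.9898

z = 1.9898


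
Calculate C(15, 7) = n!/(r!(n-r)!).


C(15,7) = 15!/(7! × 8!)
= 1307674368000/(5040 × 40320)
= 6435

C(15,7) = 6435


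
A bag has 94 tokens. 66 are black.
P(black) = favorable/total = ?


P = 66/94 = 0.7021

P = 0.7021


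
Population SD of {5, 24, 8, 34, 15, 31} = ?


Mean = 19.5000
Variance = 120.9167
SD = sqrt(120.9167) = 10.9962

SD = 10.9962


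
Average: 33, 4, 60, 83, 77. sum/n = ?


Sum = 33 + 4 + 60 + 83 + 77 = 257
n = 5
Mean = 257/5 = 51.4000

Mean = 51.4000


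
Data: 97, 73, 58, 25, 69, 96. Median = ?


Sorted: 25, 58, 69, 73, 96, 97
n = 6 (even)
Middle values: 69 and 73
Median = (69+73)/2 = 71.0000

Median = 71.0000


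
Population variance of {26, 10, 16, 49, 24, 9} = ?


Mean = 22.3333
Squared deviations: 13.4444, 152.1111, 40.1111, 711.1111, 2.7778, 177.7778
Sum = 1097.3333
Variance = 1097.3333/6 = 182.8889

Variance = 182.8889


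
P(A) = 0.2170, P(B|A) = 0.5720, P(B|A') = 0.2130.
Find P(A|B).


P(B) = P(B|A)*P(A) + P(B|A')*P(A')
= 0.5720*0.2170 + 0.2130*0.7830
= 0.124124 + 0.166779 = 0.290903
P(A|B) = 0.124124/0.290903 = 0.4267

P(A|B) = 0.4267


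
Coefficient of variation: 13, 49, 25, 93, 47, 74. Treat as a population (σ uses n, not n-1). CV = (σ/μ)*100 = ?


Mean = 50.1667
SD = 27.1687
CV = (27.1687/50.1667)*100 = 54.1569%

CV = 54.1569%


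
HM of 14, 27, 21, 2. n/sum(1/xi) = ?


Sum of reciprocals = 1/14 + 1/27 + 1/21 + 1/2 = 0.656085
HM = 4/0.656085 = 6.0968

HM = 6.0968


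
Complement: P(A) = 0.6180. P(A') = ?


P(not A) = 1 - 0.6180 = 0.3820

P(not A) = 0.3820


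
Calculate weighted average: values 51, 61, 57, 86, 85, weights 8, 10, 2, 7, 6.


Numerator = 51*8 + 61*10 + 57*2 + 86*7 + 85*6 = 2244
Denominator = 8 + 10 + 2 + 7 + 6 = 33
WM = 2244/33 = 68.0000

WM = 68.0000


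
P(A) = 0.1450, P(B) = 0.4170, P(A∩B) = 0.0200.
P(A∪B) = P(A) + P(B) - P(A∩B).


P(A∪B) = 0.1450 + 0.4170 - 0.0200
= 0.5620 - 0.0200
= 0.5420

P(A∪B) = 0.5420


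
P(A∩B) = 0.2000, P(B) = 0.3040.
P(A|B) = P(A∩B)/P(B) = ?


P(A|B) = 0.2000/0.3040 = 0.6579

P(A|B) = 0.6579


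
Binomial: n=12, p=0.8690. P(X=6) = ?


C(12,6) = 924
p^6 = 0.430644
(1-p)^6 = 5.053913e-06
P = 924 * 0.430644 * 5.053913e-06 = 0.0020

P(X=6) = 0.0020


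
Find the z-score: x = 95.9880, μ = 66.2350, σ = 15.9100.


z = (95.9880 - 66.2350)/15.9100
= 29.7530/15.9100
= 1.8701

z = 1.8701


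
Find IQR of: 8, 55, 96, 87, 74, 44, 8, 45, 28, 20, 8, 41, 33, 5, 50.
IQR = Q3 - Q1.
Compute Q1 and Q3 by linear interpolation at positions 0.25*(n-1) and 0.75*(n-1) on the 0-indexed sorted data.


Sorted: 5, 8, 8, 8, 20, 28, 33, 41, 44, 45, 50, 55, 74, 87, 96
Q1 (25th %ile) = 14.0000
Q3 (75th %ile) = 52.5000
IQR = 52.5000 - 14.0000 = 38.5000

IQR = 38.5000


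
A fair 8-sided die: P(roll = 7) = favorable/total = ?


Favorable outcomes (roll = 7): 1
Total outcomes = 8
P = 1/8 = 0.1250

P = 0.1250


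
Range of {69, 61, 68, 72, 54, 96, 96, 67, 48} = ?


Max = 96, Min = 48
Range = 96 - 48 = 48

Range = 48


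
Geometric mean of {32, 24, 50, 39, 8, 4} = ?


Product = 32 × 24 × 50 × 39 × 8 × 4 = 47923200
GM = 47923200^(1/6) = 19.0586

GM = 19.0586


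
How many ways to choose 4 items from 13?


C(13,4) = 13!/(4! × 9!)
= 6227020800/(24 × 362880)
= 715

C(13,4) = 715


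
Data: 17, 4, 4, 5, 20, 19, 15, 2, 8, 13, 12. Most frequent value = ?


Frequencies: 2:1, 4:2, 5:1, 8:1, 12:1, 13:1, 15:1, 17:1, 19:1, 20:1
Max frequency = 2
Mode = 4

Mode = 4


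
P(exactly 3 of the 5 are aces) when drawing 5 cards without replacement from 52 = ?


Hypergeometric: P(X=3) = C(4,3)·C(48,2) / C(52,5)
= 4 × 1128 / 2598960
= 4512/2598960 = 0.0017

P = 0.0017


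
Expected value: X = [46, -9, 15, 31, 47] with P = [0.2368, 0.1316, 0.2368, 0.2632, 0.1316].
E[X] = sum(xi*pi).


E[X] = 46*0.2368 - 9*0.1316 + 15*0.2368 + 31*0.2632 + 47*0.1316
= 10.8928 - 1.1844 + 3.5520 + 8.1592 + 6.1852
= 27.6048

E[X] = 27.6048


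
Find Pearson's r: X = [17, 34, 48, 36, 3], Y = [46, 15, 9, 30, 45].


Mean X = 27.6000, Mean Y = 29.0000
SD X = 15.781001, SD Y = 15.112908
Cov = -212.600000
r = -212.600000/(15.781001*15.112908) = -0.8914

r = -0.8914


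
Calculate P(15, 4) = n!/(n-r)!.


P(15,4) = 15!/11!
= 1307674368000/39916800
= 32760

P(15,4) = 32760


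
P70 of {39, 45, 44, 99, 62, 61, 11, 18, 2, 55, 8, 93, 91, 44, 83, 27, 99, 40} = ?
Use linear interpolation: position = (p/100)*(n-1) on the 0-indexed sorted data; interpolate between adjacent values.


Sorted: 2, 8, 11, 18, 27, 39, 40, 44, 44, 45, 55, 61, 62, 83, 91, 93, 99, 99
n = 18
Index = 70/100 * 17 = 11.9000
Lower = data[11] = 61, Upper = data[12] = 62
P70 = 61 + 0.9000*(1) = 61.9000

P70 = 61.9000


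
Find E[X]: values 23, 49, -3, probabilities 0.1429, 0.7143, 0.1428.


E[X] = 23*0.1429 + 49*0.7143 - 3*0.1428
= 3.2867 + 35.0007 - 0.4284
= 37.8590

E[X] = 37.8590


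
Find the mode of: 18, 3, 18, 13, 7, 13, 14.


Frequencies: 3:1, 7:1, 13:2, 14:1, 18:2
Max frequency = 2
Mode = 13, 18

Mode = 13, 18


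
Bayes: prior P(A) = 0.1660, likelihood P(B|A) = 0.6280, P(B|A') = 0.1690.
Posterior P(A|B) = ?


P(B) = P(B|A)*P(A) + P(B|A')*P(A')
= 0.6280*0.1660 + 0.1690*0.8340
= 0.104248 + 0.140946 = 0.245194
P(A|B) = 0.104248/0.245194 = 0.4252

P(A|B) = 0.4252


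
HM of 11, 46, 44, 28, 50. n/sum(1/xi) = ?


Sum of reciprocals = 1/11 + 1/46 + 1/44 + 1/28 + 1/50 = 0.191090
HM = 5/0.191090 = 26.1657

HM = 26.1657


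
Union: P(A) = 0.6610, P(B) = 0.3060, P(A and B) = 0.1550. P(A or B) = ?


P(A∪B) = 0.6610 + 0.3060 - 0.1550
= 0.9670 - 0.1550
= 0.8120

P(A∪B) = 0.8120


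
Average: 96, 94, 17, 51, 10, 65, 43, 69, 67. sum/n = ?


Sum = 96 + 94 + 17 + 51 + 10 + 65 + 43 + 69 + 67 = 512
n = 9
Mean = 512/9 = 56.8889

Mean = 56.8889


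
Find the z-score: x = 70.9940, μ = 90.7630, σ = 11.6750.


z = (70.9940 - 90.7630)/11.6750
= -19.7690/11.6750
= -1.6933

z = -1.6933


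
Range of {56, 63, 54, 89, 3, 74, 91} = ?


Max = 91, Min = 3
Range = 91 - 3 = 88

Range = 88


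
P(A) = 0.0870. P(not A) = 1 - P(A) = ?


P(not A) = 1 - 0.0870 = 0.9130

P(not A) = 0.9130


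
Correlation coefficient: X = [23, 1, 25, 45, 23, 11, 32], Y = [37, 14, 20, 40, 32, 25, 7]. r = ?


Mean X = 22.8571, Mean Y = 25.0000
SD X = 13.075916, SD Y = 11.263088
Cov = 57.142857
r = 57.142857/(13.075916*11.263088) = 0.3880

r = 0.3880


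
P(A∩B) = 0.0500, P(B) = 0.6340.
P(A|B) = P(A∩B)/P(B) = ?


P(A|B) = 0.0500/0.6340 = 0.0789

P(A|B) = 0.0789


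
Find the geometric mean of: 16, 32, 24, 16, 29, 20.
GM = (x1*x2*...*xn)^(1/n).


Product = 16 × 32 × 24 × 16 × 29 × 20 = 114032640
GM = 114032640^(1/6) = 22.0211

GM = 22.0211


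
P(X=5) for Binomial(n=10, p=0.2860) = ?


C(10,5) = 252
p^5 = 0.001914
(1-p)^5 = 0.185563
P = 252 * 0.001914 * 0.185563 = 0.0895

P(X=5) = 0.0895


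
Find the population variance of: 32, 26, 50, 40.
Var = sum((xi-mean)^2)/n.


Mean = 37.0000
Squared deviations: 25.0000, 121.0000, 169.0000, 9.0000
Sum = 324.0000
Variance = 324.0000/4 = 81.0000

Variance = 81.0000


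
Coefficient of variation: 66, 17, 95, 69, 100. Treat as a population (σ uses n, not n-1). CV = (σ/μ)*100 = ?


Mean = 69.4000
SD = 29.4931
CV = (29.4931/69.4000)*100 = 42.4972%

CV = 42.4972%


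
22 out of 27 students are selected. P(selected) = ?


P = 22/27 = 0.8148

P = 0.8148


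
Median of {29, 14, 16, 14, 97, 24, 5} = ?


Sorted: 5, 14, 14, 16, 24, 29, 97
n = 7 (odd)
Middle value = 16

Median = 16


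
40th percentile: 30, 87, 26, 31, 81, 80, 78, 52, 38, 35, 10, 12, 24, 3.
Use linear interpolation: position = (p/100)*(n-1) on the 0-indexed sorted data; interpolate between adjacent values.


Sorted: 3, 10, 12, 24, 26, 30, 31, 35, 38, 52, 78, 80, 81, 87
n = 14
Index = 40/100 * 13 = 5.2000
Lower = data[5] = 30, Upper = data[6] = 31
P40 = 30 + 0.2000*(1) = 30.2000

P40 = 30.2000


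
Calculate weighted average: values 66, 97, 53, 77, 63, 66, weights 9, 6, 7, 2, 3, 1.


Numerator = 66*9 + 97*6 + 53*7 + 77*2 + 63*3 + 66*1 = 1956
Denominator = 9 + 6 + 7 + 2 + 3 + 1 = 28
WM = 1956/28 = 69.8571

WM = 69.8571


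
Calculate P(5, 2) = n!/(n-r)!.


P(5,2) = 5!/3!
= 120/6
= 20

P(5,2) = 20


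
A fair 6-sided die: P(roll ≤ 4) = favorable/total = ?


Favorable outcomes (roll ≤ 4): 4
Total outcomes = 6
P = 4/6 = 0.6667

P = 0.6667


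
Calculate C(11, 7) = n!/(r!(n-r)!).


C(11,7) = 11!/(7! × 4!)
= 39916800/(5040 × 24)
= 330

C(11,7) = 330


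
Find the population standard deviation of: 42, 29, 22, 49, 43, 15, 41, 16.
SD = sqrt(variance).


Mean = 32.1250
Variance = 155.6094
SD = sqrt(155.6094) = 12.4743

SD = 12.4743


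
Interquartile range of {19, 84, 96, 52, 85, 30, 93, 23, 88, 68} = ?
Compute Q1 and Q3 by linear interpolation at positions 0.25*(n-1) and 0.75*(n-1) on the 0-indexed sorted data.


Sorted: 19, 23, 30, 52, 68, 84, 85, 88, 93, 96
Q1 (25th %ile) = 35.5000
Q3 (75th %ile) = 87.2500
IQR = 87.2500 - 35.5000 = 51.7500

IQR = 51.7500


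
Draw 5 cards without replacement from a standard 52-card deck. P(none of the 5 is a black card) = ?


P(no black cards) = (26/52) × (25/51) × (24/50) × (23/49) × (22/48)
= 0.0253

P = 0.0253


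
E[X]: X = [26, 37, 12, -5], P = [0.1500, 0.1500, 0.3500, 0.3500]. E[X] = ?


E[X] = 26*0.1500 + 37*0.1500 + 12*0.3500 - 5*0.3500
= 3.9000 + 5.5500 + 4.2000 - 1.7500
= 11.9000

E[X] = 11.9000


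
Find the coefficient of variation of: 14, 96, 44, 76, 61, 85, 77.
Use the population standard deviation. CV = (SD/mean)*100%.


Mean = 64.7143
SD = 25.8662
CV = (25.8662/64.7143)*100 = 39.9699%

CV = 39.9699%


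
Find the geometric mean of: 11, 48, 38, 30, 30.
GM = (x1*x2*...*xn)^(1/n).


Product = 11 × 48 × 38 × 30 × 30 = 18057600
GM = 18057600^(1/5) = 28.2704

GM = 28.2704


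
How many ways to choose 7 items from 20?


C(20,7) = 20!/(7! × 13!)
= 2432902008176640000/(5040 × 6227020800)
= 77520

C(20,7) = 77520


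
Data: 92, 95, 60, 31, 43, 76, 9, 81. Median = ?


Sorted: 9, 31, 43, 60, 76, 81, 92, 95
n = 8 (even)
Middle values: 60 and 76
Median = (60+76)/2 = 68.0000

Median = 68.0000


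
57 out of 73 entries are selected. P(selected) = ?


P = 57/73 = 0.7808

P = 0.7808


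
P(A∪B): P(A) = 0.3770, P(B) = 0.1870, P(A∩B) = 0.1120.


P(A∪B) = 0.3770 + 0.1870 - 0.1120
= 0.5640 - 0.1120
= 0.4520

P(A∪B) = 0.4520


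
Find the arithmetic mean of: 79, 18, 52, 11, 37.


Sum = 79 + 18 + 52 + 11 + 37 = 197
n = 5
Mean = 197/5 = 39.4000

Mean = 39.4000


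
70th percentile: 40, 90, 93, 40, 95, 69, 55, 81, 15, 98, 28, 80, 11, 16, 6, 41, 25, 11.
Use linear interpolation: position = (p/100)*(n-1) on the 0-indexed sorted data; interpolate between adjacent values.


Sorted: 6, 11, 11, 15, 16, 25, 28, 40, 40, 41, 55, 69, 80, 81, 90, 93, 95, 98
n = 18
Index = 70/100 * 17 = 11.9000
Lower = data[11] = 69, Upper = data[12] = 80
P70 = 69 + 0.9000*(11) = 78.9000

P70 = 78.9000


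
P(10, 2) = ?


P(10,2) = 10!/8!
= 3628800/40320
= 90

P(10,2) = 90


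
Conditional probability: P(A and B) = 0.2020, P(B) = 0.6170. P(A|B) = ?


P(A|B) = 0.2020/0.6170 = 0.3274

P(A|B) = 0.3274


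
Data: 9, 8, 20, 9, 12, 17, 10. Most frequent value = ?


Frequencies: 8:1, 9:2, 10:1, 12:1, 17:1, 20:1
Max frequency = 2
Mode = 9

Mode = 9


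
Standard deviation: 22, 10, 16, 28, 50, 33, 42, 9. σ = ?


Mean = 26.2500
Variance = 193.1875
SD = sqrt(193.1875) = 13.8992

SD = 13.8992


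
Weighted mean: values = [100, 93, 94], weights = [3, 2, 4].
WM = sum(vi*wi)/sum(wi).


Numerator = 100*3 + 93*2 + 94*4 = 862
Denominator = 3 + 2 + 4 = 9
WM = 862/9 = 95.7778

WM = 95.7778


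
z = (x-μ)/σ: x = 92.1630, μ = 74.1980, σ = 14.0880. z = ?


z = (92.1630 - 74.1980)/14.0880
= 17.9650/14.0880
= 1.2752

z = 1.2752


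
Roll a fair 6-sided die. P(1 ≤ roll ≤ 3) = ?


Favorable outcomes (1 ≤ roll ≤ 3): 3
Total outcomes = 6
P = 3/6 = 0.5000

P = 0.5000


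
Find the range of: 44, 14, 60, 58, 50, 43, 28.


Max = 60, Min = 14
Range = 60 - 14 = 46

Range = 46


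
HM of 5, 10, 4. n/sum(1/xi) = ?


Sum of reciprocals = 1/5 + 1/10 + 1/4 = 0.550000
HM = 3/0.550000 = 5.4545

HM = 5.4545


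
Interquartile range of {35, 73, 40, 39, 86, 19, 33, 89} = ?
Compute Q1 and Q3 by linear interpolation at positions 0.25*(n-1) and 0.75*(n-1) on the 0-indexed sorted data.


Sorted: 19, 33, 35, 39, 40, 73, 86, 89
Q1 (25th %ile) = 34.5000
Q3 (75th %ile) = 76.2500
IQR = 76.2500 - 34.5000 = 41.7500

IQR = 41.7500


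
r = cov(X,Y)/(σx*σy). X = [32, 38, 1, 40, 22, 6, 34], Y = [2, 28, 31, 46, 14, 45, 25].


Mean X = 24.7143, Mean Y = 27.2857
SD X = 14.488560, SD Y = 14.635713
Cov = -41.918367
r = -41.918367/(14.488560*14.635713) = -0.1977

r = -0.1977


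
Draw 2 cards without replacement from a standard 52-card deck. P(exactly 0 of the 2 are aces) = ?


Hypergeometric: P(X=0) = C(4,0)·C(48,2) / C(52,2)
= 1 × 1128 / 1326
= 1128/1326 = 0.8507

P = 0.8507


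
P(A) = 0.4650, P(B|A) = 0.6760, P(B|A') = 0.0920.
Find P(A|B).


P(B) = P(B|A)*P(A) + P(B|A')*P(A')
= 0.6760*0.4650 + 0.0920*0.5350
= 0.314340 + 0.049220 = 0.363560
P(A|B) = 0.314340/0.363560 = 0.8646

P(A|B) = 0.8646


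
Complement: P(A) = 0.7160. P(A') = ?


P(not A) = 1 - 0.7160 = 0.2840

P(not A) = 0.2840


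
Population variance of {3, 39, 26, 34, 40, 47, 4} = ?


Mean = 27.5714
Squared deviations: 603.7551, 130.6122, 2.4694, 41.3265, 154.4694, 377.4694, 555.6122
Sum = 1865.7143
Variance = 1865.7143/7 = 266.5306

Variance = 266.5306


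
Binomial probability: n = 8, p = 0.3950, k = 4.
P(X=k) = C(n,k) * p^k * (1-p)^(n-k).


C(8,4) = 70
p^4 = 0.024344
(1-p)^4 = 0.133974
P = 70 * 0.024344 * 0.133974 = 0.2283

P(X=4) = 0.2283


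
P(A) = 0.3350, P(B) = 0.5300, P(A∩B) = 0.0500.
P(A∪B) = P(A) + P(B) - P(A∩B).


P(A∪B) = 0.3350 + 0.5300 - 0.0500
= 0.8650 - 0.0500
= 0.8150

P(A∪B) = 0.8150


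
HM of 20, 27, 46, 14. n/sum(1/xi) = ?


Sum of reciprocals = 1/20 + 1/27 + 1/46 + 1/14 = 0.180205
HM = 4/0.180205 = 22.1970

HM = 22.1970


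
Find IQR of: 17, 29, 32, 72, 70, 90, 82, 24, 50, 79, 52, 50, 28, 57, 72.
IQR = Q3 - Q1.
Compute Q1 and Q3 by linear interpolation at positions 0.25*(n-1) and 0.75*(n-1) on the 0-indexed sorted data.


Sorted: 17, 24, 28, 29, 32, 50, 50, 52, 57, 70, 72, 72, 79, 82, 90
Q1 (25th %ile) = 30.5000
Q3 (75th %ile) = 72.0000
IQR = 72.0000 - 30.5000 = 41.5000

IQR = 41.5000


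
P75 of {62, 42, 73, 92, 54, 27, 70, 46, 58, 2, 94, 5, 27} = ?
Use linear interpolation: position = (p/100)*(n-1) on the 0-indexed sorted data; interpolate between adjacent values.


Sorted: 2, 5, 27, 27, 42, 46, 54, 58, 62, 70, 73, 92, 94
n = 13
Index = 75/100 * 12 = 9.0000
Lower = data[9] = 70, Upper = data[10] = 73
P75 = 70 + 0*(3) = 70.0000

P75 = 70.0000


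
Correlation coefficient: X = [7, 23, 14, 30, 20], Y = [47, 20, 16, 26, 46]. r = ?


Mean X = 18.8000, Mean Y = 31.0000
SD X = 7.833262, SD Y = 13.053735
Cov = -40.200000
r = -40.200000/(7.833262*13.053735) = -0.3931

r = -0.3931


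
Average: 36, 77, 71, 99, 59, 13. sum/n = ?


Sum = 36 + 77 + 71 + 99 + 59 + 13 = 355
n = 6
Mean = 355/6 = 59.1667

Mean = 59.1667


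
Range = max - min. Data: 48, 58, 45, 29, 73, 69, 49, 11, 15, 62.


Max = 73, Min = 11
Range = 73 - 11 = 62

Range = 62


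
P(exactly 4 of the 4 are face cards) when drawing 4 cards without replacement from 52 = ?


Hypergeometric: P(X=4) = C(12,4)·C(40,0) / C(52,4)
= 495 × 1 / 270725
= 495/270725 = 0.0018

P = 0.0018


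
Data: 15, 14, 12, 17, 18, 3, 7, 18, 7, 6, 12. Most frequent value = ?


Frequencies: 3:1, 6:1, 7:2, 12:2, 14:1, 15:1, 17:1, 18:2
Max frequency = 2
Mode = 7, 12, 18

Mode = 7, 12, 18


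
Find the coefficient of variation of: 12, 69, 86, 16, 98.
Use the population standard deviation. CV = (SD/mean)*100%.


Mean = 56.2000
SD = 35.6898
CV = (35.6898/56.2000)*100 = 63.5049%

CV = 63.5049%


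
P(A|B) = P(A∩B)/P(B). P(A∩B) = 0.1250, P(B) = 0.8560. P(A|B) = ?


P(A|B) = 0.1250/0.8560 = 0.1460

P(A|B) = 0.1460


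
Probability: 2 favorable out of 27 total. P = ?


P = 2/27 = 0.0741

P = 0.0741


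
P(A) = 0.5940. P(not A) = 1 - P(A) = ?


P(not A) = 1 - 0.5940 = 0.4060

P(not A) = 0.4060


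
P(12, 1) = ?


P(12,1) = 12!/11!
= 479001600/39916800
= 12

P(12,1) = 12


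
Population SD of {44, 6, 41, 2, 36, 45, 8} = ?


Mean = 26.0000
Variance = 330.0000
SD = sqrt(330.0000) = 18.1659

SD = 18.1659


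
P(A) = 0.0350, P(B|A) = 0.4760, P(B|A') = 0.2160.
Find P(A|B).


P(B) = P(B|A)*P(A) + P(B|A')*P(A')
= 0.4760*0.0350 + 0.2160*0.9650
= 0.016660 + 0.208440 = 0.225100
P(A|B) = 0.016660/0.225100 = 0.0740

P(A|B) = 0.0740


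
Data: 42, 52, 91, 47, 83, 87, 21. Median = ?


Sorted: 21, 42, 47, 52, 83, 87, 91
n = 7 (odd)
Middle value = 52

Median = 52


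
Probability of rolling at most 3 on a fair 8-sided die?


Favorable outcomes (roll ≤ 3): 3
Total outcomes = 8
P = 3/8 = 0.3750

P = 0.3750


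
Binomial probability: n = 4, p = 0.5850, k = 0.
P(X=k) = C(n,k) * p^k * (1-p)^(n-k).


C(4,0) = 1
p^0 = 1.000000
(1-p)^4 = 0.029661
P = 1 * 1.000000 * 0.029661 = 0.0297

P(X=0) = 0.0297


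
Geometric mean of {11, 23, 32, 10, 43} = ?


Product = 11 × 23 × 32 × 10 × 43 = 3481280
GM = 3481280^(1/5) = 20.3399

GM = 20.3399


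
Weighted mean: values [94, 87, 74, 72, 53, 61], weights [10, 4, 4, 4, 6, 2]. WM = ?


Numerator = 94*10 + 87*4 + 74*4 + 72*4 + 53*6 + 61*2 = 2312
Denominator = 10 + 4 + 4 + 4 + 6 + 2 = 30
WM = 2312/30 = 77.0667

WM = 77.0667


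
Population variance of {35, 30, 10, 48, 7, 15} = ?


Mean = 24.1667
Squared deviations: 117.3611, 34.0278, 200.6944, 568.0278, 294.6944, 84.0278
Sum = 1298.8333
Variance = 1298.8333/6 = 216.4722

Variance = 216.4722


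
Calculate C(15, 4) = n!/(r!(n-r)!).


C(15,4) = 15!/(4! × 11!)
= 1307674368000/(24 × 39916800)
= 1365

C(15,4) = 1365


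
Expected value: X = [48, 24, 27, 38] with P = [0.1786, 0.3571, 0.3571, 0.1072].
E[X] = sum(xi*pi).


E[X] = 48*0.1786 + 24*0.3571 + 27*0.3571 + 38*0.1072
= 8.5728 + 8.5704 + 9.6417 + 4.0736
= 30.8585

E[X] = 30.8585


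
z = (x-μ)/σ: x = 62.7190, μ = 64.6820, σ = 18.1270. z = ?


z = (62.7190 - 64.6820)/18.1270
= -1.9630/18.1270
= -0.1083

z = -0.1083


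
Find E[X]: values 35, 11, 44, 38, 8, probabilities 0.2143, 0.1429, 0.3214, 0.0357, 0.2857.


E[X] = 35*0.2143 + 11*0.1429 + 44*0.3214 + 38*0.0357 + 8*0.2857
= 7.5005 + 1.5719 + 14.1416 + 1.3566 + 2.2856
= 26.8562

E[X] = 26.8562


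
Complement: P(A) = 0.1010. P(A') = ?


P(not A) = 1 - 0.1010 = 0.8990

P(not A) = 0.8990


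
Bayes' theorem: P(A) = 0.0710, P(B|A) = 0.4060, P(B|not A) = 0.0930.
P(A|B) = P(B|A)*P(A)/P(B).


P(B) = P(B|A)*P(A) + P(B|A')*P(A')
= 0.4060*0.0710 + 0.0930*0.9290
= 0.028826 + 0.086397 = 0.115223
P(A|B) = 0.028826/0.115223 = 0.2502

P(A|B) = 0.2502


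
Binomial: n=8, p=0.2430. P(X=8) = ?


C(8,8) = 1
p^8 = 1.215767e-05
(1-p)^0 = 1.000000
P = 1 * 1.215767e-05 * 1.000000 = 1.2158e-05

P(X=8) = 1.2158e-05


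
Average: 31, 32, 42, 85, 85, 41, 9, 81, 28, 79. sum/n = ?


Sum = 31 + 32 + 42 + 85 + 85 + 41 + 9 + 81 + 28 + 79 = 513
n = 10
Mean = 513/10 = 51.3000

Mean = 51.3000


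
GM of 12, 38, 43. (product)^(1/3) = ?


Product = 12 × 38 × 43 = 19608
GM = 19608^(1/3) = 26.9657

GM = 26.9657


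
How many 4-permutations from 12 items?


P(12,4) = 12!/8!
= 479001600/40320
= 11880

P(12,4) = 11880


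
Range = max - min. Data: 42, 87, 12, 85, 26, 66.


Max = 87, Min = 12
Range = 87 - 12 = 75

Range = 75


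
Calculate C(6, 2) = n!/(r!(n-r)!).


C(6,2) = 6!/(2! × 4!)
= 720/(2 × 24)
= 15

C(6,2) = 15


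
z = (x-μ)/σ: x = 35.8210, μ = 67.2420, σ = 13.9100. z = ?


z = (35.8210 - 67.2420)/13.9100
= -31.4210/13.9100
= -2.2589

z = -2.2589


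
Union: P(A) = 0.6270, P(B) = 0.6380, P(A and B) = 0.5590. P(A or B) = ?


P(A∪B) = 0.6270 + 0.6380 - 0.5590
= 1.2650 - 0.5590
= 0.7060

P(A∪B) = 0.7060


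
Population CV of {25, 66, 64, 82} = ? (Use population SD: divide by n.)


Mean = 59.2500
SD = 20.9687
CV = (20.9687/59.2500)*100 = 35.3903%

CV = 35.3903%


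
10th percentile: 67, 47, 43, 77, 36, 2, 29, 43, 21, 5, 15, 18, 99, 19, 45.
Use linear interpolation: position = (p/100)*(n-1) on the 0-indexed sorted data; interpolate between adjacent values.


Sorted: 2, 5, 15, 18, 19, 21, 29, 36, 43, 43, 45, 47, 67, 77, 99
n = 15
Index = 10/100 * 14 = 1.4000
Lower = data[1] = 5, Upper = data[2] = 15
P10 = 5 + 0.4000*(10) = 9.0000

P10 = 9.0000


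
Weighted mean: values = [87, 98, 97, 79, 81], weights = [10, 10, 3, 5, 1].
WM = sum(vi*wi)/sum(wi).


Numerator = 87*10 + 98*10 + 97*3 + 79*5 + 81*1 = 2617
Denominator = 10 + 10 + 3 + 5 + 1 = 29
WM = 2617/29 = 90.2414

WM = 90.2414


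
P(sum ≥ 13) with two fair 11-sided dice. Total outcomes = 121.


Total outcomes = 11×11 = 121
Favorable (sum ≥ 13): 55
P = 55/121 = 0.4545

P = 0.4545


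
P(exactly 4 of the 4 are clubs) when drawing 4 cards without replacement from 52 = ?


Hypergeometric: P(X=4) = C(13,4)·C(39,0) / C(52,4)
= 715 × 1 / 270725
= 715/270725 = 0.0026

P = 0.0026


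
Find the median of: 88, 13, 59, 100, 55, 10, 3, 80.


Sorted: 3, 10, 13, 55, 59, 80, 88, 100
n = 8 (even)
Middle values: 55 and 59
Median = (55+59)/2 = 57.0000

Median = 57.0000


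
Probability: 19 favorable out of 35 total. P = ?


P = 19/35 = 0.5429

P = 0.5429


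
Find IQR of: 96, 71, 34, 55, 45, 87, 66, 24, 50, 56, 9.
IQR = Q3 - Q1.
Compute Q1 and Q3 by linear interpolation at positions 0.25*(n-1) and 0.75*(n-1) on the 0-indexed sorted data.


Sorted: 9, 24, 34, 45, 50, 55, 56, 66, 71, 87, 96
Q1 (25th %ile) = 39.5000
Q3 (75th %ile) = 68.5000
IQR = 68.5000 - 39.5000 = 29.0000

IQR = 29.0000


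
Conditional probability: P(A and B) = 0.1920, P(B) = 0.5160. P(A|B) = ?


P(A|B) = 0.1920/0.5160 = 0.3721

P(A|B) = 0.3721


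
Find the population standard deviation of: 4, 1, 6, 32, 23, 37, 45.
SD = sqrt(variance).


Mean = 21.1429
Variance = 267.2653
SD = sqrt(267.2653) = 16.3483

SD = 16.3483


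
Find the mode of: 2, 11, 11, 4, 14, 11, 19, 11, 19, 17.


Frequencies: 2:1, 4:1, 11:4, 14:1, 17:1, 19:2
Max frequency = 4
Mode = 11

Mode = 11


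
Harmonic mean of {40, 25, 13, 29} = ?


Sum of reciprocals = 1/40 + 1/25 + 1/13 + 1/29 = 0.176406
HM = 4/0.176406 = 22.6750

HM = 22.6750


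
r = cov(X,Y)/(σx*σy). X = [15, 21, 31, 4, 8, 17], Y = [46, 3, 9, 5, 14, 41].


Mean X = 16.0000, Mean Y = 19.6667
SD X = 8.755950, SD Y = 17.259458
Cov = -4.500000
r = -4.500000/(8.755950*17.259458) = -0.0298

r = -0.0298


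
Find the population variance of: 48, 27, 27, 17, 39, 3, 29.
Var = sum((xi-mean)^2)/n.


Mean = 27.1429
Squared deviations: 435.0204, 0.0204, 0.0204, 102.8776, 140.5918, 582.8776, 3.4490
Sum = 1264.8571
Variance = 1264.8571/7 = 180.6939

Variance = 180.6939


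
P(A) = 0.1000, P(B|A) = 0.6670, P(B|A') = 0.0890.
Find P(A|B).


P(B) = P(B|A)*P(A) + P(B|A')*P(A')
= 0.6670*0.1000 + 0.0890*0.9000
= 0.066700 + 0.080100 = 0.146800
P(A|B) = 0.066700/0.146800 = 0.4544

P(A|B) = 0.4544


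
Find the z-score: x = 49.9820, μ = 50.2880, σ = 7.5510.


z = (49.9820 - 50.2880)/7.5510
= -0.3060/7.5510
= -0.0405

z = -0.0405


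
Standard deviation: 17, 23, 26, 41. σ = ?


Mean = 26.7500
Variance = 78.1875
SD = sqrt(78.1875) = 8.8424

SD = 8.8424


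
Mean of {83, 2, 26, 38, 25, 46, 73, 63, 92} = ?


Sum = 83 + 2 + 26 + 38 + 25 + 46 + 73 + 63 + 92 = 448
n = 9
Mean = 448/9 = 49.7778

Mean = 49.7778


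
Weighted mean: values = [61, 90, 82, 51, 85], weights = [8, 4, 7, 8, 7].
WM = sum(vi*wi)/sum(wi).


Numerator = 61*8 + 90*4 + 82*7 + 51*8 + 85*7 = 2425
Denominator = 8 + 4 + 7 + 8 + 7 = 34
WM = 2425/34 = 71.3235

WM = 71.3235


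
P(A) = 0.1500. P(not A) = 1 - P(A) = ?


P(not A) = 1 - 0.1500 = 0.8500

P(not A) = 0.8500


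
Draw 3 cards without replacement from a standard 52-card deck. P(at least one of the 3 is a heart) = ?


P(at least one) = 1 - P(none)
P(none) = (39/52) × (38/51) × (37/50) = 0.413529
P(at least one) = 1 - 0.413529 = 0.5865

P = 0.5865


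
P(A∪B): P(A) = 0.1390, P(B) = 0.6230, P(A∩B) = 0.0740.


P(A∪B) = 0.1390 + 0.6230 - 0.0740
= 0.7620 - 0.0740
= 0.6880

P(A∪B) = 0.6880


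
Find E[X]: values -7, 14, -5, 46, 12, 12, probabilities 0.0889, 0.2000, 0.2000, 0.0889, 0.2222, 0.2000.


E[X] = -7*0.0889 + 14*0.2000 - 5*0.2000 + 46*0.0889 + 12*0.2222 + 12*0.2000
= -0.6223 + 2.8000 - 1.0000 + 4.0894 + 2.6664 + 2.4000
= 10.3335

E[X] = 10.3335


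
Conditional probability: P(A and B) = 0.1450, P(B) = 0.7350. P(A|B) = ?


P(A|B) = 0.1450/0.7350 = 0.1973

P(A|B) = 0.1973


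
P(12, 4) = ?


P(12,4) = 12!/8!
= 479001600/40320
= 11880

P(12,4) = 11880


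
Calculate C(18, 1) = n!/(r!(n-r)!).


C(18,1) = 18!/(1! × 17!)
= 6402373705728000/(1 × 355687428096000)
= 18

C(18,1) = 18


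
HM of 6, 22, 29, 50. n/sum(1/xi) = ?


Sum of reciprocals = 1/6 + 1/22 + 1/29 + 1/50 = 0.266604
HM = 4/0.266604 = 15.0035

HM = 15.0035


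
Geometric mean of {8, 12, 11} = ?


Product = 8 × 12 × 11 = 1056
GM = 1056^(1/3) = 10.1833

GM = 10.1833


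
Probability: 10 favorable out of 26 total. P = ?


P = 10/26 = 0.3846

P = 0.3846


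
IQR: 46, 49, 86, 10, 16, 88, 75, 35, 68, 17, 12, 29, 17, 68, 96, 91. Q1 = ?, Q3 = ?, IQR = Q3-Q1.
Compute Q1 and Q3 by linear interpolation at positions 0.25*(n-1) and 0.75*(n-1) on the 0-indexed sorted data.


Sorted: 10, 12, 16, 17, 17, 29, 35, 46, 49, 68, 68, 75, 86, 88, 91, 96
Q1 (25th %ile) = 17.0000
Q3 (75th %ile) = 77.7500
IQR = 77.7500 - 17.0000 = 60.7500

IQR = 60.7500


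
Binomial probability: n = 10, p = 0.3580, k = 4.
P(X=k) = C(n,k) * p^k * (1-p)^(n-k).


C(10,4) = 210
p^4 = 0.016426
(1-p)^6 = 0.070018
P = 210 * 0.016426 * 0.070018 = 0.2415

P(X=4) = 0.2415


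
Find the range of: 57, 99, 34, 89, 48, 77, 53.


Max = 99, Min = 34
Range = 99 - 34 = 65

Range = 65


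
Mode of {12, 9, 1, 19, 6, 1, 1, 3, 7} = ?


Frequencies: 1:3, 3:1, 6:1, 7:1, 9:1, 12:1, 19:1
Max frequency = 3
Mode = 1

Mode = 1


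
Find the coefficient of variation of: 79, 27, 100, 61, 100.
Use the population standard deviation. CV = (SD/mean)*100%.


Mean = 73.4000
SD = 27.3978
CV = (27.3978/73.4000)*100 = 37.3267%

CV = 37.3267%


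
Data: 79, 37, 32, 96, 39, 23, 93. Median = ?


Sorted: 23, 32, 37, 39, 79, 93, 96
n = 7 (odd)
Middle value = 39

Median = 39


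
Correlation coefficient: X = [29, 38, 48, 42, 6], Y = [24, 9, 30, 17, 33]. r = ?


Mean X = 32.6000, Mean Y = 22.6000
SD X = 14.664242, SD Y = 8.731552
Cov = -58.760000
r = -58.760000/(14.664242*8.731552) = -0.4589

r = -0.4589


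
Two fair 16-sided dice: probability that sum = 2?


Total outcomes = 16×16 = 256
Favorable (sum = 2): 1
P = 1/256 = 0.0039

P = 0.0039


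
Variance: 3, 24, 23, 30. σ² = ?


Mean = 20.0000
Squared deviations: 289.0000, 16.0000, 9.0000, 100.0000
Sum = 414.0000
Variance = 414.0000/4 = 103.5000

Variance = 103.5000


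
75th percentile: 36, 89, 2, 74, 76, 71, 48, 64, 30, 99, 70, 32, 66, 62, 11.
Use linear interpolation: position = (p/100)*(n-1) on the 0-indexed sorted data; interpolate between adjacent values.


Sorted: 2, 11, 30, 32, 36, 48, 62, 64, 66, 70, 71, 74, 76, 89, 99
n = 15
Index = 75/100 * 14 = 10.5000
Lower = data[10] = 71, Upper = data[11] = 74
P75 = 71 + 0.5000*(3) = 72.5000

P75 = 72.5000


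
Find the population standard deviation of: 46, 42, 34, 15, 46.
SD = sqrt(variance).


Mean = 36.6000
Variance = 135.8400
SD = sqrt(135.8400) = 11.6550

SD = 11.6550


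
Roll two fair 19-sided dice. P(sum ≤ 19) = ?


Total outcomes = 19×19 = 361
Favorable (sum ≤ 19): 171
P = 171/361 = 0.4737

P = 0.4737


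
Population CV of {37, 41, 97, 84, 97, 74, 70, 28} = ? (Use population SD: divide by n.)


Mean = 66.0000
SD = 25.5832
CV = (25.5832/66.0000)*100 = 38.7624%

CV = 38.7624%


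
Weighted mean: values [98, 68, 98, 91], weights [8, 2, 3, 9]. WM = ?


Numerator = 98*8 + 68*2 + 98*3 + 91*9 = 2033
Denominator = 8 + 2 + 3 + 9 = 22
WM = 2033/22 = 92.4091

WM = 92.4091


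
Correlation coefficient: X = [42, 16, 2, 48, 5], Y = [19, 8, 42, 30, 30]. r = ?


Mean X = 22.6000, Mean Y = 25.8000
SD X = 18.969449, SD Y = 11.496086
Cov = -63.080000
r = -63.080000/(18.969449*11.496086) = -0.2893

r = -0.2893


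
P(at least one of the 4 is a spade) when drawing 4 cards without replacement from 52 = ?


P(at least one) = 1 - P(none)
P(none) = (39/52) × (38/51) × (37/50) × (36/49) = 0.303818
P(at least one) = 1 - 0.303818 = 0.6962

P = 0.6962


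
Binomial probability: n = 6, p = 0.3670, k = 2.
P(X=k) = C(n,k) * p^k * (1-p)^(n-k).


C(6,2) = 15
p^2 = 0.134689
(1-p)^4 = 0.160552
P = 15 * 0.134689 * 0.160552 = 0.3244

P(X=2) = 0.3244


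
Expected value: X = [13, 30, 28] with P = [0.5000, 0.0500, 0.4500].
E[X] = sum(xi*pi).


E[X] = 13*0.5000 + 30*0.0500 + 28*0.4500
= 6.5000 + 1.5000 + 12.6000
= 20.6000

E[X] = 20.6000


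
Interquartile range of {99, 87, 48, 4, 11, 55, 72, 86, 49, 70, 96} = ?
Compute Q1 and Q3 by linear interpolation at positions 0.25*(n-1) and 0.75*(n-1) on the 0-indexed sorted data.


Sorted: 4, 11, 48, 49, 55, 70, 72, 86, 87, 96, 99
Q1 (25th %ile) = 48.5000
Q3 (75th %ile) = 86.5000
IQR = 86.5000 - 48.5000 = 38.0000

IQR = 38.0000


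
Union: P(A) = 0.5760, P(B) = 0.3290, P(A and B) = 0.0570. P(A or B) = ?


P(A∪B) = 0.5760 + 0.3290 - 0.0570
= 0.9050 - 0.0570
= 0.8480

P(A∪B) = 0.8480
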